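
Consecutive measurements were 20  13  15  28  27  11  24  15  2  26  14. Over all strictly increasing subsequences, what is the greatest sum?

78

Let S[i] be the best sum of a strictly increasing subsequence ending at i:
i:      1  2  3  4  5  6  7  8  9 10 11
a[i]:  20 13 15 28 27 11 24 15  2 26 14
S:     20 13 28 56 55 11 52 28  2 78 27
Maximum is 78 (e.g. 13 + 15 + 24 + 26).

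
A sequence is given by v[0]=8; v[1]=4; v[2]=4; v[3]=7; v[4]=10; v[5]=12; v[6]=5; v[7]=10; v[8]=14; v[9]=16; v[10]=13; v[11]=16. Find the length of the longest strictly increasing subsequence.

Track the smallest tail for each achievable length (strict):
8 → extends → [8]
4 → replaces 8 → [4]
4 → already a tail → [4]
7 → extends → [4, 7]
10 → extends → [4, 7, 10]
12 → extends → [4, 7, 10, 12]
5 → replaces 7 → [4, 5, 10, 12]
10 → already a tail → [4, 5, 10, 12]
14 → extends → [4, 5, 10, 12, 14]
16 → extends → [4, 5, 10, 12, 14, 16]
13 → replaces 14 → [4, 5, 10, 12, 13, 16]
16 → already a tail → [4, 5, 10, 12, 13, 16]
Six tails, so the longest strictly increasing subsequence has length 6 (e.g. 4, 7, 10, 12, 14, 16).

6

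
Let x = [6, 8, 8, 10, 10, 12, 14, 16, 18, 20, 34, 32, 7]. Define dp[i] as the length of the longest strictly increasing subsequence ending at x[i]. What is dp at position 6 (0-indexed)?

dp[i] = 1 + max{dp[j] : j<i, x[j]<x[i]} (or 1 if no such j):
i:      0  1  2  3  4  5  6  7  8  9 10 11 12
x[i]:   6  8  8 10 10 12 14 16 18 20 34 32  7
dp:     1  2  2  3  3  4  5  6  7  8  9  9  2
At index 6 the value is 5.

5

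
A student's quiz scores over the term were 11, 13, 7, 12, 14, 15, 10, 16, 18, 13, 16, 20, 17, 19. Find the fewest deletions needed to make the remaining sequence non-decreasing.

6

Fewest deletions = n − (longest non-decreasing subsequence).
Patience tails:
11 → extends → [11]
13 → extends → [11, 13]
7 → replaces 11 → [7, 13]
12 → replaces 13 → [7, 12]
14 → extends → [7, 12, 14]
15 → extends → [7, 12, 14, 15]
10 → replaces 12 → [7, 10, 14, 15]
16 → extends → [7, 10, 14, 15, 16]
18 → extends → [7, 10, 14, 15, 16, 18]
13 → replaces 14 → [7, 10, 13, 15, 16, 18]
16 → replaces 18 → [7, 10, 13, 15, 16, 16]
20 → extends → [7, 10, 13, 15, 16, 16, 20]
17 → replaces 20 → [7, 10, 13, 15, 16, 16, 17]
19 → extends → [7, 10, 13, 15, 16, 16, 17, 19]
Longest non-decreasing subsequence has length 8, so deletions = 14 − 8 = 6.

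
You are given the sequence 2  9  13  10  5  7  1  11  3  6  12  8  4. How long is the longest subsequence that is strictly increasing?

Track the smallest tail for each achievable length (strict):
2 → extends → [2]
9 → extends → [2, 9]
13 → extends → [2, 9, 13]
10 → replaces 13 → [2, 9, 10]
5 → replaces 9 → [2, 5, 10]
7 → replaces 10 → [2, 5, 7]
1 → replaces 2 → [1, 5, 7]
11 → extends → [1, 5, 7, 11]
3 → replaces 5 → [1, 3, 7, 11]
6 → replaces 7 → [1, 3, 6, 11]
12 → extends → [1, 3, 6, 11, 12]
8 → replaces 11 → [1, 3, 6, 8, 12]
4 → replaces 6 → [1, 3, 4, 8, 12]
Five tails, so the longest strictly increasing subsequence has length 5 (e.g. 2, 9, 10, 11, 12).

5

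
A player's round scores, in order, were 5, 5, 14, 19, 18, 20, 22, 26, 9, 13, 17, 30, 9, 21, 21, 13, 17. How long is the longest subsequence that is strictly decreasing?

Negate each value so 'decreasing' becomes 'increasing', then run patience tails on the negated sequence:
-5 → extends → [-5]
-5 → already a tail → [-5]
-14 → replaces -5 → [-14]
-19 → replaces -14 → [-19]
-18 → extends → [-19, -18]
-20 → replaces -19 → [-20, -18]
-22 → replaces -20 → [-22, -18]
-26 → replaces -22 → [-26, -18]
-9 → extends → [-26, -18, -9]
-13 → replaces -9 → [-26, -18, -13]
-17 → replaces -13 → [-26, -18, -17]
-30 → replaces -26 → [-30, -18, -17]
-9 → extends → [-30, -18, -17, -9]
-21 → replaces -18 → [-30, -21, -17, -9]
-21 → already a tail → [-30, -21, -17, -9]
-13 → replaces -9 → [-30, -21, -17, -13]
-17 → already a tail → [-30, -21, -17, -13]
Four tails, so the longest strictly decreasing subsequence of the original has length 4.

4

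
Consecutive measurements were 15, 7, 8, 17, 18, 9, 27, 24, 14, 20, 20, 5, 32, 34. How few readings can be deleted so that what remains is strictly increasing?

Fewest deletions = n − (longest strictly increasing subsequence).
Patience tails:
15 → extends → [15]
7 → replaces 15 → [7]
8 → extends → [7, 8]
17 → extends → [7, 8, 17]
18 → extends → [7, 8, 17, 18]
9 → replaces 17 → [7, 8, 9, 18]
27 → extends → [7, 8, 9, 18, 27]
24 → replaces 27 → [7, 8, 9, 18, 24]
14 → replaces 18 → [7, 8, 9, 14, 24]
20 → replaces 24 → [7, 8, 9, 14, 20]
20 → already a tail → [7, 8, 9, 14, 20]
5 → replaces 7 → [5, 8, 9, 14, 20]
32 → extends → [5, 8, 9, 14, 20, 32]
34 → extends → [5, 8, 9, 14, 20, 32, 34]
Longest strictly increasing subsequence has length 7, so deletions = 14 − 7 = 7.

7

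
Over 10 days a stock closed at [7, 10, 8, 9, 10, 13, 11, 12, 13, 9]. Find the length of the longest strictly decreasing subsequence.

Let dp[i] be the longest strictly decreasing subsequence ending at i:
i:      1  2  3  4  5  6  7  8  9 10
a[i]:   7 10  8  9 10 13 11 12 13  9
dp:     1  1  2  2  1  1  2  2  1  3
Maximum is 3.

3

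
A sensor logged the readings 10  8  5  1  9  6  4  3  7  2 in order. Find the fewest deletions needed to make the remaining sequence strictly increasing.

Fewest deletions = n − (longest strictly increasing subsequence).
Patience tails:
10 → extends → [10]
8 → replaces 10 → [8]
5 → replaces 8 → [5]
1 → replaces 5 → [1]
9 → extends → [1, 9]
6 → replaces 9 → [1, 6]
4 → replaces 6 → [1, 4]
3 → replaces 4 → [1, 3]
7 → extends → [1, 3, 7]
2 → replaces 3 → [1, 2, 7]
Longest strictly increasing subsequence has length 3, so deletions = 10 − 3 = 7.

7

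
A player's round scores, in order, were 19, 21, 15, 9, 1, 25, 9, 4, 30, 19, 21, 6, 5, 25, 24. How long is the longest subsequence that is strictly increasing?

Let dp[i] be the length of the longest such subsequence ending at index i:
i:      1  2  3  4  5  6  7  8  9 10 11 12 13 14 15
a[i]:  19 21 15  9  1 25  9  4 30 19 21  6  5 25 24
dp:     1  2  1  1  1  3  2  2  4  3  4  3  3  5  5
Maximum dp value is 5.

5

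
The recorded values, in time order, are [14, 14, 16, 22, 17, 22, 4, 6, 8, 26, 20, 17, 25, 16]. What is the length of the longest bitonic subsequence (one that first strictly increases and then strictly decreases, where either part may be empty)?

8

inc[i] = longest strictly increasing subsequence ending at i; dec[i] = longest strictly decreasing subsequence starting at i:
i:      1  2  3  4  5  6  7  8  9 10 11 12 13 14
a[i]:  14 14 16 22 17 22  4  6  8 26 20 17 25 16
inc:    1  1  2  3  3  4  1  2  3  5  4  4  5  4
dec:    2  2  2  4  2  4  1  1  1  4  3  2  2  1
Best peak at i=10 (value 26): inc=5, dec=4, length 5+4−1 = 8.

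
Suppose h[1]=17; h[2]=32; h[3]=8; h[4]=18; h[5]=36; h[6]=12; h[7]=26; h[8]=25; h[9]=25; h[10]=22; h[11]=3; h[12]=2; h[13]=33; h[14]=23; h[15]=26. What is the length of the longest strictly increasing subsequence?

5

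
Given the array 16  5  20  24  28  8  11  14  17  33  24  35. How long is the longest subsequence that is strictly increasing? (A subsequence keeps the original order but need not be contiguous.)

7

Track the smallest tail for each achievable length (strict):
16 → extends → [16]
5 → replaces 16 → [5]
20 → extends → [5, 20]
24 → extends → [5, 20, 24]
28 → extends → [5, 20, 24, 28]
8 → replaces 20 → [5, 8, 24, 28]
11 → replaces 24 → [5, 8, 11, 28]
14 → replaces 28 → [5, 8, 11, 14]
17 → extends → [5, 8, 11, 14, 17]
33 → extends → [5, 8, 11, 14, 17, 33]
24 → replaces 33 → [5, 8, 11, 14, 17, 24]
35 → extends → [5, 8, 11, 14, 17, 24, 35]
Seven tails, so the longest strictly increasing subsequence has length 7 (e.g. 5, 8, 11, 14, 17, 33, 35).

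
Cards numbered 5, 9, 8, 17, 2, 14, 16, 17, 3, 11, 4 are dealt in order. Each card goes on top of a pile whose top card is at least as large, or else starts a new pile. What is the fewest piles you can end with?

The minimum number of non-increasing subsequences covering a sequence equals the length of its longest strictly increasing subsequence.
LIS length is 5 (e.g. 5, 9, 14, 16, 17), so 5 piles are needed.

5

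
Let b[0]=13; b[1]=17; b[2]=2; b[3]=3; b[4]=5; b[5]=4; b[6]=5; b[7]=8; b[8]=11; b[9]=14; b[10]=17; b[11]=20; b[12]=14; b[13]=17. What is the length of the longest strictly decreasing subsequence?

3

Let dp[i] be the longest strictly decreasing subsequence ending at i:
i:      0  1  2  3  4  5  6  7  8  9 10 11 12 13
b[i]:  13 17  2  3  5  4  5  8 11 14 17 20 14 17
dp:     1  1  2  2  2  3  2  2  2  2  1  1  2  2
Maximum is 3.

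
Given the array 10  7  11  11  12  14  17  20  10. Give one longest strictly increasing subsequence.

10, 11, 12, 14, 17, 20

Patience tails give the LIS length; then backtrack through the dp parents:
10 → extends → [10]
7 → replaces 10 → [7]
11 → extends → [7, 11]
11 → already a tail → [7, 11]
12 → extends → [7, 11, 12]
14 → extends → [7, 11, 12, 14]
17 → extends → [7, 11, 12, 14, 17]
20 → extends → [7, 11, 12, 14, 17, 20]
10 → replaces 11 → [7, 10, 12, 14, 17, 20]
Length 6; one witness is 10, 11, 12, 14, 17, 20.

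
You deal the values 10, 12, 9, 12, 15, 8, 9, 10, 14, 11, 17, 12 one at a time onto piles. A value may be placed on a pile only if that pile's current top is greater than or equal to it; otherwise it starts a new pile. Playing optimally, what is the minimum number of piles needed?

Place each on the leftmost legal pile:
10 → new pile 1 (tops now [10])
12 → new pile 2 (tops now [10, 12])
9 → pile 1 (tops now [9, 12])
12 → pile 2 (tops now [9, 12])
15 → new pile 3 (tops now [9, 12, 15])
8 → pile 1 (tops now [8, 12, 15])
9 → pile 2 (tops now [8, 9, 15])
10 → pile 3 (tops now [8, 9, 10])
14 → new pile 4 (tops now [8, 9, 10, 14])
11 → pile 4 (tops now [8, 9, 10, 11])
17 → new pile 5 (tops now [8, 9, 10, 11, 17])
12 → pile 5 (tops now [8, 9, 10, 11, 12])
Five piles.

5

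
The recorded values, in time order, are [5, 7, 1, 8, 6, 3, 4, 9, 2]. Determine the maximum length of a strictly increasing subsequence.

4

Let dp[i] be the length of the longest such subsequence ending at index i:
i:     1 2 3 4 5 6 7 8 9
a[i]:  5 7 1 8 6 3 4 9 2
dp:    1 2 1 3 2 2 3 4 2
Maximum dp value is 4.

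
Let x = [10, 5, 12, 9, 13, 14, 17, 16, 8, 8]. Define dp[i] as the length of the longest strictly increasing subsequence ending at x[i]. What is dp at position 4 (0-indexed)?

dp[i] = 1 + max{dp[j] : j<i, x[j]<x[i]} (or 1 if no such j):
i:      0  1  2  3  4  5  6  7  8  9
x[i]:  10  5 12  9 13 14 17 16  8  8
dp:     1  1  2  2  3  4  5  5  2  2
At index 4 the value is 3.

3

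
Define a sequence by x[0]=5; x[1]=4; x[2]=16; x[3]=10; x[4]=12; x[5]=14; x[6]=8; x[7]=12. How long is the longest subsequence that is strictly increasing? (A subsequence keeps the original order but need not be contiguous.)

Track the smallest tail for each achievable length (strict):
5 → extends → [5]
4 → replaces 5 → [4]
16 → extends → [4, 16]
10 → replaces 16 → [4, 10]
12 → extends → [4, 10, 12]
14 → extends → [4, 10, 12, 14]
8 → replaces 10 → [4, 8, 12, 14]
12 → already a tail → [4, 8, 12, 14]
Four tails, so the longest strictly increasing subsequence has length 4 (e.g. 5, 10, 12, 14).

4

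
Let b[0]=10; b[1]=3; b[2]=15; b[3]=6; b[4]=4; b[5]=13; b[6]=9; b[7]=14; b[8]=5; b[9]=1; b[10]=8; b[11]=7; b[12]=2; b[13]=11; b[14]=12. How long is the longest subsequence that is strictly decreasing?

Negate each value so 'decreasing' becomes 'increasing', then run patience tails on the negated sequence:
-10 → extends → [-10]
-3 → extends → [-10, -3]
-15 → replaces -10 → [-15, -3]
-6 → replaces -3 → [-15, -6]
-4 → extends → [-15, -6, -4]
-13 → replaces -6 → [-15, -13, -4]
-9 → replaces -4 → [-15, -13, -9]
-14 → replaces -13 → [-15, -14, -9]
-5 → extends → [-15, -14, -9, -5]
-1 → extends → [-15, -14, -9, -5, -1]
-8 → replaces -5 → [-15, -14, -9, -8, -1]
-7 → replaces -1 → [-15, -14, -9, -8, -7]
-2 → extends → [-15, -14, -9, -8, -7, -2]
-11 → replaces -9 → [-15, -14, -11, -8, -7, -2]
-12 → replaces -11 → [-15, -14, -12, -8, -7, -2]
Six tails, so the longest strictly decreasing subsequence of the original has length 6.

6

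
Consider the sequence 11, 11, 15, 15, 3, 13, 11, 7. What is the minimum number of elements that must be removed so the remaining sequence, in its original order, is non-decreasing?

Fewest deletions = n − (longest non-decreasing subsequence).
i:      1  2  3  4  5  6  7  8
a[i]:  11 11 15 15  3 13 11  7
dp:     1  2  3  4  1  3  3  2
max dp = 4, so deletions = 8 − 4 = 4.

4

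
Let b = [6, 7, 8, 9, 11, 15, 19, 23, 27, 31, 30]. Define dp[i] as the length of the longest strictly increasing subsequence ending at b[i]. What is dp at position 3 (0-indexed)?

4

dp[i] = 1 + max{dp[j] : j<i, b[j]<b[i]} (or 1 if no such j):
i:      0  1  2  3  4  5  6  7  8  9 10
b[i]:   6  7  8  9 11 15 19 23 27 31 30
dp:     1  2  3  4  5  6  7  8  9 10 10
At index 3 the value is 4.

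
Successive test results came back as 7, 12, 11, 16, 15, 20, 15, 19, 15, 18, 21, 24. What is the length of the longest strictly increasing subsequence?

Let dp[i] be the length of the longest such subsequence ending at index i:
i:      1  2  3  4  5  6  7  8  9 10 11 12
a[i]:   7 12 11 16 15 20 15 19 15 18 21 24
dp:     1  2  2  3  3  4  3  4  3  4  5  6
Maximum dp value is 6.

6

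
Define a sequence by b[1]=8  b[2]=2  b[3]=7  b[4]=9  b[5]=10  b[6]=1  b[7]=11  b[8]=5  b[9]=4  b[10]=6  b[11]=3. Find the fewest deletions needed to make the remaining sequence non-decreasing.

Fewest deletions = n − (longest non-decreasing subsequence).
Patience tails:
8 → extends → [8]
2 → replaces 8 → [2]
7 → extends → [2, 7]
9 → extends → [2, 7, 9]
10 → extends → [2, 7, 9, 10]
1 → replaces 2 → [1, 7, 9, 10]
11 → extends → [1, 7, 9, 10, 11]
5 → replaces 7 → [1, 5, 9, 10, 11]
4 → replaces 5 → [1, 4, 9, 10, 11]
6 → replaces 9 → [1, 4, 6, 10, 11]
3 → replaces 4 → [1, 3, 6, 10, 11]
Longest non-decreasing subsequence has length 5, so deletions = 11 − 5 = 6.

6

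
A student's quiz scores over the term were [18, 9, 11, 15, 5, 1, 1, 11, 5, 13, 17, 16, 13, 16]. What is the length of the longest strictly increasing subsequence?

4

Track the smallest tail for each achievable length (strict):
18 → extends → [18]
9 → replaces 18 → [9]
11 → extends → [9, 11]
15 → extends → [9, 11, 15]
5 → replaces 9 → [5, 11, 15]
1 → replaces 5 → [1, 11, 15]
1 → already a tail → [1, 11, 15]
11 → already a tail → [1, 11, 15]
5 → replaces 11 → [1, 5, 15]
13 → replaces 15 → [1, 5, 13]
17 → extends → [1, 5, 13, 17]
16 → replaces 17 → [1, 5, 13, 16]
13 → already a tail → [1, 5, 13, 16]
16 → already a tail → [1, 5, 13, 16]
Four tails, so the longest strictly increasing subsequence has length 4 (e.g. 9, 11, 15, 17).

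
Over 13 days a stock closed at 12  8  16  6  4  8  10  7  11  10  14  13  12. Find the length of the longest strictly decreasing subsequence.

Let dp[i] be the longest strictly decreasing subsequence ending at i:
i:      1  2  3  4  5  6  7  8  9 10 11 12 13
a[i]:  12  8 16  6  4  8 10  7 11 10 14 13 12
dp:     1  2  1  3  4  2  2  3  2  3  2  3  4
Maximum is 4.

4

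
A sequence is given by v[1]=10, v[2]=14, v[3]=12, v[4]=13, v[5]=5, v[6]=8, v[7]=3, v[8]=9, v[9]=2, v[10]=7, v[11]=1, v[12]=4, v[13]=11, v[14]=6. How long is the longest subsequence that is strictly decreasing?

Let dp[i] be the longest strictly decreasing subsequence ending at i:
i:      1  2  3  4  5  6  7  8  9 10 11 12 13 14
v[i]:  10 14 12 13  5  8  3  9  2  7  1  4 11  6
dp:     1  1  2  2  3  3  4  3  5  4  6  5  3  5
Maximum is 6.

6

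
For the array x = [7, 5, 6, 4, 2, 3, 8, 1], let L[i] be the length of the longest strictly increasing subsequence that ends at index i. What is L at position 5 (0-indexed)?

2

dp[i] = 1 + max{dp[j] : j<i, x[j]<x[i]} (or 1 if no such j):
i:     0 1 2 3 4 5 6 7
x[i]:  7 5 6 4 2 3 8 1
dp:    1 1 2 1 1 2 3 1
At index 5 the value is 2.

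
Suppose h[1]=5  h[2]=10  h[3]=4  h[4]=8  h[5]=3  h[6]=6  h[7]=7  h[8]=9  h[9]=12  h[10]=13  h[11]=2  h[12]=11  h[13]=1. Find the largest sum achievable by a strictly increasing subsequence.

Let S[i] be the best sum of a strictly increasing subsequence ending at i:
i:      1  2  3  4  5  6  7  8  9 10 11 12 13
h[i]:   5 10  4  8  3  6  7  9 12 13  2 11  1
S:      5 15  4 13  3 11 18 27 39 52  2 38  1
Maximum is 52 (e.g. 5 + 6 + 7 + 9 + 12 + 13).

52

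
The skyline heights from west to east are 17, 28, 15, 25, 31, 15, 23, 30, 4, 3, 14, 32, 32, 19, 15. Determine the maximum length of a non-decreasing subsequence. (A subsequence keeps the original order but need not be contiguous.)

6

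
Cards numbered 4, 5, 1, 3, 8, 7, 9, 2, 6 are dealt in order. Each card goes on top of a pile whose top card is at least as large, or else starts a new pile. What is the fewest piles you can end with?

4

Place each on the leftmost legal pile:
4 → new pile 1 (tops now [4])
5 → new pile 2 (tops now [4, 5])
1 → pile 1 (tops now [1, 5])
3 → pile 2 (tops now [1, 3])
8 → new pile 3 (tops now [1, 3, 8])
7 → pile 3 (tops now [1, 3, 7])
9 → new pile 4 (tops now [1, 3, 7, 9])
2 → pile 2 (tops now [1, 2, 7, 9])
6 → pile 3 (tops now [1, 2, 6, 9])
Four piles.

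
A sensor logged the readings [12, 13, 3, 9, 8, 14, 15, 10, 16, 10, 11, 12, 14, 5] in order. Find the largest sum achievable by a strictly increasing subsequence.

Let S[i] be the best sum of a strictly increasing subsequence ending at i:
i:      1  2  3  4  5  6  7  8  9 10 11 12 13 14
a[i]:  12 13  3  9  8 14 15 10 16 10 11 12 14  5
S:     12 25  3 12 11 39 54 22 70 22 33 45 59  8
Maximum is 70 (e.g. 12 + 13 + 14 + 15 + 16).

70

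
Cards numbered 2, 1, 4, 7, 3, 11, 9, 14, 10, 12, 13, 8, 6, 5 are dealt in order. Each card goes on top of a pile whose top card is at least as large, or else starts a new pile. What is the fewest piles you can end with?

7

Place each on the leftmost legal pile:
2 → new pile 1 (tops now [2])
1 → pile 1 (tops now [1])
4 → new pile 2 (tops now [1, 4])
7 → new pile 3 (tops now [1, 4, 7])
3 → pile 2 (tops now [1, 3, 7])
11 → new pile 4 (tops now [1, 3, 7, 11])
9 → pile 4 (tops now [1, 3, 7, 9])
14 → new pile 5 (tops now [1, 3, 7, 9, 14])
10 → pile 5 (tops now [1, 3, 7, 9, 10])
12 → new pile 6 (tops now [1, 3, 7, 9, 10, 12])
13 → new pile 7 (tops now [1, 3, 7, 9, 10, 12, 13])
8 → pile 4 (tops now [1, 3, 7, 8, 10, 12, 13])
6 → pile 3 (tops now [1, 3, 6, 8, 10, 12, 13])
5 → pile 3 (tops now [1, 3, 5, 8, 10, 12, 13])
Seven piles.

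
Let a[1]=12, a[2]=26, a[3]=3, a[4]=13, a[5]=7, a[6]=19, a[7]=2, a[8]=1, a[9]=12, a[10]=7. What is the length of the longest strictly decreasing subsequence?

Negate each value so 'decreasing' becomes 'increasing', then run patience tails on the negated sequence:
-12 → extends → [-12]
-26 → replaces -12 → [-26]
-3 → extends → [-26, -3]
-13 → replaces -3 → [-26, -13]
-7 → extends → [-26, -13, -7]
-19 → replaces -13 → [-26, -19, -7]
-2 → extends → [-26, -19, -7, -2]
-1 → extends → [-26, -19, -7, -2, -1]
-12 → replaces -7 → [-26, -19, -12, -2, -1]
-7 → replaces -2 → [-26, -19, -12, -7, -1]
Five tails, so the longest strictly decreasing subsequence of the original has length 5.

5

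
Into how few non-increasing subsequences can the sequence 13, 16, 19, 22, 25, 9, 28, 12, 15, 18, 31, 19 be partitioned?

7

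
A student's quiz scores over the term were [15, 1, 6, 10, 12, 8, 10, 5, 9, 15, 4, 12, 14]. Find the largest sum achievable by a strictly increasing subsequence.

51

Let S[i] be the best sum of a strictly increasing subsequence ending at i:
i:      1  2  3  4  5  6  7  8  9 10 11 12 13
a[i]:  15  1  6 10 12  8 10  5  9 15  4 12 14
S:     15  1  7 17 29 15 25  6 24 44  5 37 51
Maximum is 51 (e.g. 1 + 6 + 8 + 10 + 12 + 14).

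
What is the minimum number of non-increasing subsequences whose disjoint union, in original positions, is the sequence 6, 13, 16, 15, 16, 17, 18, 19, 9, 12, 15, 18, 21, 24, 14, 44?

10

Place each on the leftmost legal pile:
6 → new pile 1 (tops now [6])
13 → new pile 2 (tops now [6, 13])
16 → new pile 3 (tops now [6, 13, 16])
15 → pile 3 (tops now [6, 13, 15])
16 → new pile 4 (tops now [6, 13, 15, 16])
17 → new pile 5 (tops now [6, 13, 15, 16, 17])
18 → new pile 6 (tops now [6, 13, 15, 16, 17, 18])
19 → new pile 7 (tops now [6, 13, 15, 16, 17, 18, 19])
9 → pile 2 (tops now [6, 9, 15, 16, 17, 18, 19])
12 → pile 3 (tops now [6, 9, 12, 16, 17, 18, 19])
15 → pile 4 (tops now [6, 9, 12, 15, 17, 18, 19])
18 → pile 6 (tops now [6, 9, 12, 15, 17, 18, 19])
21 → new pile 8 (tops now [6, 9, 12, 15, 17, 18, 19, 21])
24 → new pile 9 (tops now [6, 9, 12, 15, 17, 18, 19, 21, 24])
14 → pile 4 (tops now [6, 9, 12, 14, 17, 18, 19, 21, 24])
44 → new pile 10 (tops now [6, 9, 12, 14, 17, 18, 19, 21, 24, 44])
Ten piles.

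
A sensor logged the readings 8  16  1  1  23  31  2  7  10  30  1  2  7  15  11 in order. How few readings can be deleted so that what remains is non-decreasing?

Fewest deletions = n − (longest non-decreasing subsequence).
Patience tails:
8 → extends → [8]
16 → extends → [8, 16]
1 → replaces 8 → [1, 16]
1 → replaces 16 → [1, 1]
23 → extends → [1, 1, 23]
31 → extends → [1, 1, 23, 31]
2 → replaces 23 → [1, 1, 2, 31]
7 → replaces 31 → [1, 1, 2, 7]
10 → extends → [1, 1, 2, 7, 10]
30 → extends → [1, 1, 2, 7, 10, 30]
1 → replaces 2 → [1, 1, 1, 7, 10, 30]
2 → replaces 7 → [1, 1, 1, 2, 10, 30]
7 → replaces 10 → [1, 1, 1, 2, 7, 30]
15 → replaces 30 → [1, 1, 1, 2, 7, 15]
11 → replaces 15 → [1, 1, 1, 2, 7, 11]
Longest non-decreasing subsequence has length 6, so deletions = 15 − 6 = 9.

9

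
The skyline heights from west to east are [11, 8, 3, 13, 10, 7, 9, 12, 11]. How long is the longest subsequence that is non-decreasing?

Let dp[i] be the length of the longest such subsequence ending at index i:
i:      1  2  3  4  5  6  7  8  9
a[i]:  11  8  3 13 10  7  9 12 11
dp:     1  1  1  2  2  2  3  4  4
Maximum dp value is 4.

4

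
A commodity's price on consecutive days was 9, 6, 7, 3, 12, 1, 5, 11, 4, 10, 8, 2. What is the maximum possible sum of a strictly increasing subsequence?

Let S[i] be the best sum of a strictly increasing subsequence ending at i:
i:      1  2  3  4  5  6  7  8  9 10 11 12
a[i]:   9  6  7  3 12  1  5 11  4 10  8  2
S:      9  6 13  3 25  1  8 24  7 23 21  3
Maximum is 25 (e.g. 6 + 7 + 12).

25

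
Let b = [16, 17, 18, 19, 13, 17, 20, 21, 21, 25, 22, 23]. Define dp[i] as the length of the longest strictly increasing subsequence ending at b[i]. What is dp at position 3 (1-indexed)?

3

dp[i] = 1 + max{dp[j] : j<i, b[j]<b[i]} (or 1 if no such j):
i:      1  2  3  4  5  6  7  8  9 10 11 12
b[i]:  16 17 18 19 13 17 20 21 21 25 22 23
dp:     1  2  3  4  1  2  5  6  6  7  7  8
At index 3 the value is 3.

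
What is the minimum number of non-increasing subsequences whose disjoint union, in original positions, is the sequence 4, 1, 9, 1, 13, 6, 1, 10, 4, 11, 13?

5

Place each on the leftmost legal pile:
4 → new pile 1 (tops now [4])
1 → pile 1 (tops now [1])
9 → new pile 2 (tops now [1, 9])
1 → pile 1 (tops now [1, 9])
13 → new pile 3 (tops now [1, 9, 13])
6 → pile 2 (tops now [1, 6, 13])
1 → pile 1 (tops now [1, 6, 13])
10 → pile 3 (tops now [1, 6, 10])
4 → pile 2 (tops now [1, 4, 10])
11 → new pile 4 (tops now [1, 4, 10, 11])
13 → new pile 5 (tops now [1, 4, 10, 11, 13])
Five piles.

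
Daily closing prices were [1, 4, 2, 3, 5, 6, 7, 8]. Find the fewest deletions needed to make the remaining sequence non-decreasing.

1

Fewest deletions = n − (longest non-decreasing subsequence).
Patience tails:
1 → extends → [1]
4 → extends → [1, 4]
2 → replaces 4 → [1, 2]
3 → extends → [1, 2, 3]
5 → extends → [1, 2, 3, 5]
6 → extends → [1, 2, 3, 5, 6]
7 → extends → [1, 2, 3, 5, 6, 7]
8 → extends → [1, 2, 3, 5, 6, 7, 8]
Longest non-decreasing subsequence has length 7, so deletions = 8 − 7 = 1.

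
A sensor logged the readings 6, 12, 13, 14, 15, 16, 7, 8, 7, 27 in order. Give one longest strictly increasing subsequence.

Patience tails give the LIS length; then backtrack through the dp parents:
6 → extends → [6]
12 → extends → [6, 12]
13 → extends → [6, 12, 13]
14 → extends → [6, 12, 13, 14]
15 → extends → [6, 12, 13, 14, 15]
16 → extends → [6, 12, 13, 14, 15, 16]
7 → replaces 12 → [6, 7, 13, 14, 15, 16]
8 → replaces 13 → [6, 7, 8, 14, 15, 16]
7 → already a tail → [6, 7, 8, 14, 15, 16]
27 → extends → [6, 7, 8, 14, 15, 16, 27]
Length 7; one witness is 6, 12, 13, 14, 15, 16, 27.

6, 12, 13, 14, 15, 16, 27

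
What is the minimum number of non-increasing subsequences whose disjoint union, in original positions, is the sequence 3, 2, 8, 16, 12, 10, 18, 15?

Place each on the leftmost legal pile:
3 → new pile 1 (tops now [3])
2 → pile 1 (tops now [2])
8 → new pile 2 (tops now [2, 8])
16 → new pile 3 (tops now [2, 8, 16])
12 → pile 3 (tops now [2, 8, 12])
10 → pile 3 (tops now [2, 8, 10])
18 → new pile 4 (tops now [2, 8, 10, 18])
15 → pile 4 (tops now [2, 8, 10, 15])
Four piles.

4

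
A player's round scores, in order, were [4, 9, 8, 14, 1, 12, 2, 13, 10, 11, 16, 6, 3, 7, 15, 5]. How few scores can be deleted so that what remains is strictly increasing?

Fewest deletions = n − (longest strictly increasing subsequence).
i:      1  2  3  4  5  6  7  8  9 10 11 12 13 14 15 16
a[i]:   4  9  8 14  1 12  2 13 10 11 16  6  3  7 15  5
dp:     1  2  2  3  1  3  2  4  3  4  5  3  3  4  5  4
max dp = 5, so deletions = 16 − 5 = 11.

11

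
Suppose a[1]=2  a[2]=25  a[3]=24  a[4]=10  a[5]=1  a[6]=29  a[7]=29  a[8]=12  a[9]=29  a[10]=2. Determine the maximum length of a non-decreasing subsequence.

5

Track the smallest tail for each achievable length (allowing ties):
2 → extends → [2]
25 → extends → [2, 25]
24 → replaces 25 → [2, 24]
10 → replaces 24 → [2, 10]
1 → replaces 2 → [1, 10]
29 → extends → [1, 10, 29]
29 → extends → [1, 10, 29, 29]
12 → replaces 29 → [1, 10, 12, 29]
29 → extends → [1, 10, 12, 29, 29]
2 → replaces 10 → [1, 2, 12, 29, 29]
Five tails, so the longest non-decreasing subsequence has length 5 (e.g. 2, 25, 29, 29, 29).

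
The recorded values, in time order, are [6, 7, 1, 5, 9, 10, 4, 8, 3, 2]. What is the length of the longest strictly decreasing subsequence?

Negate each value so 'decreasing' becomes 'increasing', then run patience tails on the negated sequence:
-6 → extends → [-6]
-7 → replaces -6 → [-7]
-1 → extends → [-7, -1]
-5 → replaces -1 → [-7, -5]
-9 → replaces -7 → [-9, -5]
-10 → replaces -9 → [-10, -5]
-4 → extends → [-10, -5, -4]
-8 → replaces -5 → [-10, -8, -4]
-3 → extends → [-10, -8, -4, -3]
-2 → extends → [-10, -8, -4, -3, -2]
Five tails, so the longest strictly decreasing subsequence of the original has length 5.

5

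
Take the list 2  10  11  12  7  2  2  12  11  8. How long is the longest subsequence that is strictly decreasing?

3

Let dp[i] be the longest strictly decreasing subsequence ending at i:
i:      1  2  3  4  5  6  7  8  9 10
a[i]:   2 10 11 12  7  2  2 12 11  8
dp:     1  1  1  1  2  3  3  1  2  3
Maximum is 3.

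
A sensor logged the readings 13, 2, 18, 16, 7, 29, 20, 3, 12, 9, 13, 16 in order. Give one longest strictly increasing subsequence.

Patience tails give the LIS length; then backtrack through the dp parents:
13 → extends → [13]
2 → replaces 13 → [2]
18 → extends → [2, 18]
16 → replaces 18 → [2, 16]
7 → replaces 16 → [2, 7]
29 → extends → [2, 7, 29]
20 → replaces 29 → [2, 7, 20]
3 → replaces 7 → [2, 3, 20]
12 → replaces 20 → [2, 3, 12]
9 → replaces 12 → [2, 3, 9]
13 → extends → [2, 3, 9, 13]
16 → extends → [2, 3, 9, 13, 16]
Length 5; one witness is 2, 7, 12, 13, 16.

2, 7, 12, 13, 16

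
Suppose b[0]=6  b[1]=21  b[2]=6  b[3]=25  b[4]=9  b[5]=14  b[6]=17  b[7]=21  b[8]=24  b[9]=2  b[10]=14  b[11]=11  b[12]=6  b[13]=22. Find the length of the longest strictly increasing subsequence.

6

Track the smallest tail for each achievable length (strict):
6 → extends → [6]
21 → extends → [6, 21]
6 → already a tail → [6, 21]
25 → extends → [6, 21, 25]
9 → replaces 21 → [6, 9, 25]
14 → replaces 25 → [6, 9, 14]
17 → extends → [6, 9, 14, 17]
21 → extends → [6, 9, 14, 17, 21]
24 → extends → [6, 9, 14, 17, 21, 24]
2 → replaces 6 → [2, 9, 14, 17, 21, 24]
14 → already a tail → [2, 9, 14, 17, 21, 24]
11 → replaces 14 → [2, 9, 11, 17, 21, 24]
6 → replaces 9 → [2, 6, 11, 17, 21, 24]
22 → replaces 24 → [2, 6, 11, 17, 21, 22]
Six tails, so the longest strictly increasing subsequence has length 6 (e.g. 6, 9, 14, 17, 21, 24).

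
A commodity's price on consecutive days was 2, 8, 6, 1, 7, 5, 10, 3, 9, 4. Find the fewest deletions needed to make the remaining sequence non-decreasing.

Fewest deletions = n − (longest non-decreasing subsequence).
Patience tails:
2 → extends → [2]
8 → extends → [2, 8]
6 → replaces 8 → [2, 6]
1 → replaces 2 → [1, 6]
7 → extends → [1, 6, 7]
5 → replaces 6 → [1, 5, 7]
10 → extends → [1, 5, 7, 10]
3 → replaces 5 → [1, 3, 7, 10]
9 → replaces 10 → [1, 3, 7, 9]
4 → replaces 7 → [1, 3, 4, 9]
Longest non-decreasing subsequence has length 4, so deletions = 10 − 4 = 6.

6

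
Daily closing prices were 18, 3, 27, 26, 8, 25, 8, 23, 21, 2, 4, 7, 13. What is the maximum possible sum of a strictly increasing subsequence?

45

Let S[i] be the best sum of a strictly increasing subsequence ending at i:
i:      1  2  3  4  5  6  7  8  9 10 11 12 13
a[i]:  18  3 27 26  8 25  8 23 21  2  4  7 13
S:     18  3 45 44 11 43 11 41 39  2  7 14 27
Maximum is 45 (e.g. 18 + 27).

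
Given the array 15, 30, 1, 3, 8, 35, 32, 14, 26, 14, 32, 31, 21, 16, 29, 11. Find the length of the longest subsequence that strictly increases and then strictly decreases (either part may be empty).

inc[i] = longest strictly increasing subsequence ending at i; dec[i] = longest strictly decreasing subsequence starting at i:
i:      1  2  3  4  5  6  7  8  9 10 11 12 13 14 15 16
a[i]:  15 30  1  3  8 35 32 14 26 14 32 31 21 16 29 11
inc:    1  2  1  2  3  4  4  4  5  4  6  6  5  5  6  4
dec:    3  5  1  1  1  6  5  2  4  2  5  4  3  2  2  1
Best peak at i=11 (value 32): inc=6, dec=5, length 6+5−1 = 10.

10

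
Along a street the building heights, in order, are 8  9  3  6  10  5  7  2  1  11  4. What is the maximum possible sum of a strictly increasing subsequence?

Let S[i] be the best sum of a strictly increasing subsequence ending at i:
i:      1  2  3  4  5  6  7  8  9 10 11
a[i]:   8  9  3  6 10  5  7  2  1 11  4
S:      8 17  3  9 27  8 16  2  1 38  7
Maximum is 38 (e.g. 8 + 9 + 10 + 11).

38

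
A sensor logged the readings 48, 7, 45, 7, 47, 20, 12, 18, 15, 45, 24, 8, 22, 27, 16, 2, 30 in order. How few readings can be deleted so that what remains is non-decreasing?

10

Fewest deletions = n − (longest non-decreasing subsequence).
i:      1  2  3  4  5  6  7  8  9 10 11 12 13 14 15 16 17
a[i]:  48  7 45  7 47 20 12 18 15 45 24  8 22 27 16  2 30
dp:     1  1  2  2  3  3  3  4  4  5  5  3  5  6  5  1  7
max dp = 7, so deletions = 17 − 7 = 10.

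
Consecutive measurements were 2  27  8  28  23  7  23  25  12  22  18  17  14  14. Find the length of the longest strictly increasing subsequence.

Track the smallest tail for each achievable length (strict):
2 → extends → [2]
27 → extends → [2, 27]
8 → replaces 27 → [2, 8]
28 → extends → [2, 8, 28]
23 → replaces 28 → [2, 8, 23]
7 → replaces 8 → [2, 7, 23]
23 → already a tail → [2, 7, 23]
25 → extends → [2, 7, 23, 25]
12 → replaces 23 → [2, 7, 12, 25]
22 → replaces 25 → [2, 7, 12, 22]
18 → replaces 22 → [2, 7, 12, 18]
17 → replaces 18 → [2, 7, 12, 17]
14 → replaces 17 → [2, 7, 12, 14]
14 → already a tail → [2, 7, 12, 14]
Four tails, so the longest strictly increasing subsequence has length 4 (e.g. 2, 8, 23, 25).

4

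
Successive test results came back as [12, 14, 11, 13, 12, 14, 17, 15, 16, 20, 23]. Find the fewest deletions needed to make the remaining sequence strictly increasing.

4

Fewest deletions = n − (longest strictly increasing subsequence).
i:      1  2  3  4  5  6  7  8  9 10 11
a[i]:  12 14 11 13 12 14 17 15 16 20 23
dp:     1  2  1  2  2  3  4  4  5  6  7
max dp = 7, so deletions = 11 − 7 = 4.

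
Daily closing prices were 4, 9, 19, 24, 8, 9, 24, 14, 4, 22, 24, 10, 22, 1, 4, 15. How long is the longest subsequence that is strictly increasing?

Track the smallest tail for each achievable length (strict):
4 → extends → [4]
9 → extends → [4, 9]
19 → extends → [4, 9, 19]
24 → extends → [4, 9, 19, 24]
8 → replaces 9 → [4, 8, 19, 24]
9 → replaces 19 → [4, 8, 9, 24]
24 → already a tail → [4, 8, 9, 24]
14 → replaces 24 → [4, 8, 9, 14]
4 → already a tail → [4, 8, 9, 14]
22 → extends → [4, 8, 9, 14, 22]
24 → extends → [4, 8, 9, 14, 22, 24]
10 → replaces 14 → [4, 8, 9, 10, 22, 24]
22 → already a tail → [4, 8, 9, 10, 22, 24]
1 → replaces 4 → [1, 8, 9, 10, 22, 24]
4 → replaces 8 → [1, 4, 9, 10, 22, 24]
15 → replaces 22 → [1, 4, 9, 10, 15, 24]
Six tails, so the longest strictly increasing subsequence has length 6 (e.g. 4, 8, 9, 14, 22, 24).

6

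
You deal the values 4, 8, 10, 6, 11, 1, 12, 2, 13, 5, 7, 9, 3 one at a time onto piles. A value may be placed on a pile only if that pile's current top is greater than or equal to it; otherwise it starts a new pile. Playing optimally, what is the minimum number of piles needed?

Place each on the leftmost legal pile:
4 → new pile 1 (tops now [4])
8 → new pile 2 (tops now [4, 8])
10 → new pile 3 (tops now [4, 8, 10])
6 → pile 2 (tops now [4, 6, 10])
11 → new pile 4 (tops now [4, 6, 10, 11])
1 → pile 1 (tops now [1, 6, 10, 11])
12 → new pile 5 (tops now [1, 6, 10, 11, 12])
2 → pile 2 (tops now [1, 2, 10, 11, 12])
13 → new pile 6 (tops now [1, 2, 10, 11, 12, 13])
5 → pile 3 (tops now [1, 2, 5, 11, 12, 13])
7 → pile 4 (tops now [1, 2, 5, 7, 12, 13])
9 → pile 5 (tops now [1, 2, 5, 7, 9, 13])
3 → pile 3 (tops now [1, 2, 3, 7, 9, 13])
Six piles.

6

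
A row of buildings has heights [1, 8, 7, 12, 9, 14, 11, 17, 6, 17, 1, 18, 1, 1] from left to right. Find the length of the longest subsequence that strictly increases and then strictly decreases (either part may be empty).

inc[i] = longest strictly increasing subsequence ending at i; dec[i] = longest strictly decreasing subsequence starting at i:
i:      1  2  3  4  5  6  7  8  9 10 11 12 13 14
a[i]:   1  8  7 12  9 14 11 17  6 17  1 18  1  1
inc:    1  2  2  3  3  4  4  5  2  5  1  6  1  1
dec:    1  4  3  4  3  4  3  3  2  2  1  2  1  1
Best peak at i=6 (value 14): inc=4, dec=4, length 4+4−1 = 7.

7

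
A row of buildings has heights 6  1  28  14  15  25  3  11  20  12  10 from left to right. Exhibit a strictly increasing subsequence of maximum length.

Patience tails give the LIS length; then backtrack through the dp parents:
6 → extends → [6]
1 → replaces 6 → [1]
28 → extends → [1, 28]
14 → replaces 28 → [1, 14]
15 → extends → [1, 14, 15]
25 → extends → [1, 14, 15, 25]
3 → replaces 14 → [1, 3, 15, 25]
11 → replaces 15 → [1, 3, 11, 25]
20 → replaces 25 → [1, 3, 11, 20]
12 → replaces 20 → [1, 3, 11, 12]
10 → replaces 11 → [1, 3, 10, 12]
Length 4; one witness is 6, 14, 15, 25.

6, 14, 15, 25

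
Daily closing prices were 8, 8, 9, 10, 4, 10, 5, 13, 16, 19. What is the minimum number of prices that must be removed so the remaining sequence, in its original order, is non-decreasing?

Fewest deletions = n − (longest non-decreasing subsequence).
Patience tails:
8 → extends → [8]
8 → extends → [8, 8]
9 → extends → [8, 8, 9]
10 → extends → [8, 8, 9, 10]
4 → replaces 8 → [4, 8, 9, 10]
10 → extends → [4, 8, 9, 10, 10]
5 → replaces 8 → [4, 5, 9, 10, 10]
13 → extends → [4, 5, 9, 10, 10, 13]
16 → extends → [4, 5, 9, 10, 10, 13, 16]
19 → extends → [4, 5, 9, 10, 10, 13, 16, 19]
Longest non-decreasing subsequence has length 8, so deletions = 10 − 8 = 2.

2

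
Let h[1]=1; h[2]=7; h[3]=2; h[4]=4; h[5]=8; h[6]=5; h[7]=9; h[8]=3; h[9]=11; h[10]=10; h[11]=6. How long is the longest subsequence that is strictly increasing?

6

Track the smallest tail for each achievable length (strict):
1 → extends → [1]
7 → extends → [1, 7]
2 → replaces 7 → [1, 2]
4 → extends → [1, 2, 4]
8 → extends → [1, 2, 4, 8]
5 → replaces 8 → [1, 2, 4, 5]
9 → extends → [1, 2, 4, 5, 9]
3 → replaces 4 → [1, 2, 3, 5, 9]
11 → extends → [1, 2, 3, 5, 9, 11]
10 → replaces 11 → [1, 2, 3, 5, 9, 10]
6 → replaces 9 → [1, 2, 3, 5, 6, 10]
Six tails, so the longest strictly increasing subsequence has length 6 (e.g. 1, 2, 4, 8, 9, 11).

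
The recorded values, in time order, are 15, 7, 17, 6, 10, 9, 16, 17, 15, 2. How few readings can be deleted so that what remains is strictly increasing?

6

Fewest deletions = n − (longest strictly increasing subsequence).
i:      1  2  3  4  5  6  7  8  9 10
a[i]:  15  7 17  6 10  9 16 17 15  2
dp:     1  1  2  1  2  2  3  4  3  1
max dp = 4, so deletions = 10 − 4 = 6.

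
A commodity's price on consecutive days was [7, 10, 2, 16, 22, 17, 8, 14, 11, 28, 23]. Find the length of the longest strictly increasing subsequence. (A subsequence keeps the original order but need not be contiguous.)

5

Let dp[i] be the length of the longest such subsequence ending at index i:
i:      1  2  3  4  5  6  7  8  9 10 11
a[i]:   7 10  2 16 22 17  8 14 11 28 23
dp:     1  2  1  3  4  4  2  3  3  5  5
Maximum dp value is 5.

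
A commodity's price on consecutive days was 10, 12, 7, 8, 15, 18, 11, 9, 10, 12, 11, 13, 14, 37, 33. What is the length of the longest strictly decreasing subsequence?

Let dp[i] be the longest strictly decreasing subsequence ending at i:
i:      1  2  3  4  5  6  7  8  9 10 11 12 13 14 15
a[i]:  10 12  7  8 15 18 11  9 10 12 11 13 14 37 33
dp:     1  1  2  2  1  1  2  3  3  2  3  2  2  1  2
Maximum is 3.

3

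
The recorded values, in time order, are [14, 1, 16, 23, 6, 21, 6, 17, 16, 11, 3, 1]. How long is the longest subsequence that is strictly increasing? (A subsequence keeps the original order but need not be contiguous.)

Let dp[i] be the length of the longest such subsequence ending at index i:
i:      1  2  3  4  5  6  7  8  9 10 11 12
a[i]:  14  1 16 23  6 21  6 17 16 11  3  1
dp:     1  1  2  3  2  3  2  3  3  3  2  1
Maximum dp value is 3.

3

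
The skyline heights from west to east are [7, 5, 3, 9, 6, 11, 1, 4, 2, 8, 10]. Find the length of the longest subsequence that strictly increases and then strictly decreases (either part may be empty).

5

inc[i] = longest strictly increasing subsequence ending at i; dec[i] = longest strictly decreasing subsequence starting at i:
i:      1  2  3  4  5  6  7  8  9 10 11
a[i]:   7  5  3  9  6 11  1  4  2  8 10
inc:    1  1  1  2  2  3  1  2  2  3  4
dec:    4  3  2  4  3  3  1  2  1  1  1
Best peak at i=4 (value 9): inc=2, dec=4, length 2+4−1 = 5.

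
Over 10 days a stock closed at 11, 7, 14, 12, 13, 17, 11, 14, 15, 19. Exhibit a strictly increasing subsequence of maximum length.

11, 12, 13, 14, 15, 19

Patience tails give the LIS length; then backtrack through the dp parents:
11 → extends → [11]
7 → replaces 11 → [7]
14 → extends → [7, 14]
12 → replaces 14 → [7, 12]
13 → extends → [7, 12, 13]
17 → extends → [7, 12, 13, 17]
11 → replaces 12 → [7, 11, 13, 17]
14 → replaces 17 → [7, 11, 13, 14]
15 → extends → [7, 11, 13, 14, 15]
19 → extends → [7, 11, 13, 14, 15, 19]
Length 6; one witness is 11, 12, 13, 14, 15, 19.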